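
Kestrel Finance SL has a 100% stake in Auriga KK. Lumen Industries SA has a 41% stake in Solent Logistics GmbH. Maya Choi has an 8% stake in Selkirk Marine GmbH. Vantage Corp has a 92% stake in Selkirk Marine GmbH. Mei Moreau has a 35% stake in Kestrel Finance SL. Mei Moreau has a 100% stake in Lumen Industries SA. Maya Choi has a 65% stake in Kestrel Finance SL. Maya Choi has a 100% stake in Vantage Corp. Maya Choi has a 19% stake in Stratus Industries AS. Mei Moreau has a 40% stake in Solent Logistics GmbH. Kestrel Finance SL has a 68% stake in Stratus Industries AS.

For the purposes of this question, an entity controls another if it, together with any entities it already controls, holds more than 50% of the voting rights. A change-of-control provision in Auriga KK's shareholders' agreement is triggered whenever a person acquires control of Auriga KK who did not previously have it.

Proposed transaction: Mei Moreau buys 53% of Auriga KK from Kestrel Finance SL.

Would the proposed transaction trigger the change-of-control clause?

Yes

The purchase adds only to Mei's holdings (Kestrel's stake shrinks), so Mei is the only person who could newly come to control Auriga.
Mei holds 100% of Lumen, so Mei controls Lumen.
Mei and Lumen together hold 40% + 41% = 81% of Solent, so Mei controls Solent.
Neither Mei nor any entity Mei controls holds any voting interest in Auriga.
So before the transaction, Mei does not control Auriga.
After the purchase, Mei holds 53% of Auriga directly, and Kestrel's stake falls to 47%.
Mei holds 53% of Auriga, so Mei controls Auriga.
Mei did not control Auriga before and does after, so the clause is triggered.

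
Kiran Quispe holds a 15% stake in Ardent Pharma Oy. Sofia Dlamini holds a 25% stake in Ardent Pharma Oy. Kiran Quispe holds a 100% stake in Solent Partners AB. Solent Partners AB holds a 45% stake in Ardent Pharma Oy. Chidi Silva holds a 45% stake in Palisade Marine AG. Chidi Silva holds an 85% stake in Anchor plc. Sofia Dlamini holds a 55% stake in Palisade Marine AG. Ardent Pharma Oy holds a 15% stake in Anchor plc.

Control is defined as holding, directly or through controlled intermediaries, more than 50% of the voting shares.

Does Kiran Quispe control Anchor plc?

No

Kiran holds 100% of Solent, so Kiran controls Solent.
Kiran and Solent together hold 15% + 45% = 60% of Ardent, so Kiran controls Ardent.
In Anchor, Kiran's side holds only 15%, not > 50%.
So Kiran does not control Anchor.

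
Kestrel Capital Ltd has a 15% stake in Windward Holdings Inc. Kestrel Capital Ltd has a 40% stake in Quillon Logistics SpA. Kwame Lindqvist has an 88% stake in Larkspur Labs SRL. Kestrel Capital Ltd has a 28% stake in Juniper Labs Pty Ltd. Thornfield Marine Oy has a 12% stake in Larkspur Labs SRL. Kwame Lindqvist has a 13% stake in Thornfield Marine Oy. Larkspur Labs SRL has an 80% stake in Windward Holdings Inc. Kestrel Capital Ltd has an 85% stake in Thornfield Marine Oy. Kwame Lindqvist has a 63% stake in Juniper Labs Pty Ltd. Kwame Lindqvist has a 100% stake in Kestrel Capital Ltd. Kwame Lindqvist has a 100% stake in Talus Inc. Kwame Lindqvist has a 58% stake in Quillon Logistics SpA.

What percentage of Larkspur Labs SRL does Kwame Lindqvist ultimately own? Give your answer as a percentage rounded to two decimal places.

99.76%

Kwame reaches Larkspur along 3 paths.
Via Thornfield: 13% × 12% = 1.56%.
Via Kestrel → Thornfield: 100% × 85% × 12% = 10.2%.
Direct stake: 88% = 88%.
Total: 1.56% + 10.2% + 88% = 99.76%.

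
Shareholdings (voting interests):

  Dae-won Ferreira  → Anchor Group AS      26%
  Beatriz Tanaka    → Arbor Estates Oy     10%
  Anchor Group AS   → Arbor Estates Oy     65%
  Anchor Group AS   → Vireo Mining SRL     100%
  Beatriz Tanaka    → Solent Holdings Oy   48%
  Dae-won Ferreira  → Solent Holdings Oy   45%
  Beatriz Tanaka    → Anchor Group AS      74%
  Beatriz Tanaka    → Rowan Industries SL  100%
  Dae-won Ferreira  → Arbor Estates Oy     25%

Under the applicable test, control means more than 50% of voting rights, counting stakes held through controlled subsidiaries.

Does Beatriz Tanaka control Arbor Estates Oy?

Yes

Beatriz holds 74% of Anchor, so Beatriz controls Anchor.
Anchor and Beatriz together hold 65% + 10% = 75% of Arbor, so Beatriz controls Arbor.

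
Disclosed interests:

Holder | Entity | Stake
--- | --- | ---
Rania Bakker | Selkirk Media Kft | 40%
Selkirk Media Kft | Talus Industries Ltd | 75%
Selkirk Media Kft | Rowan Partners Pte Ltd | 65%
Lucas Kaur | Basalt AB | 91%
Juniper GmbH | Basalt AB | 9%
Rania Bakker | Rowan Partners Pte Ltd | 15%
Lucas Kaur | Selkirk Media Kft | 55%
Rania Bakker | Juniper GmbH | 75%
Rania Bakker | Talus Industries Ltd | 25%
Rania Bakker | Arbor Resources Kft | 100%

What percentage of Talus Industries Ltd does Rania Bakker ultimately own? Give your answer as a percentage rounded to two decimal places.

Rania reaches Talus along 2 paths.
Via Selkirk: 40% × 75% = 30%.
Direct stake: 25% = 25%.
Total: 30% + 25% = 55%.
Rounded: 55.00%.

55.00%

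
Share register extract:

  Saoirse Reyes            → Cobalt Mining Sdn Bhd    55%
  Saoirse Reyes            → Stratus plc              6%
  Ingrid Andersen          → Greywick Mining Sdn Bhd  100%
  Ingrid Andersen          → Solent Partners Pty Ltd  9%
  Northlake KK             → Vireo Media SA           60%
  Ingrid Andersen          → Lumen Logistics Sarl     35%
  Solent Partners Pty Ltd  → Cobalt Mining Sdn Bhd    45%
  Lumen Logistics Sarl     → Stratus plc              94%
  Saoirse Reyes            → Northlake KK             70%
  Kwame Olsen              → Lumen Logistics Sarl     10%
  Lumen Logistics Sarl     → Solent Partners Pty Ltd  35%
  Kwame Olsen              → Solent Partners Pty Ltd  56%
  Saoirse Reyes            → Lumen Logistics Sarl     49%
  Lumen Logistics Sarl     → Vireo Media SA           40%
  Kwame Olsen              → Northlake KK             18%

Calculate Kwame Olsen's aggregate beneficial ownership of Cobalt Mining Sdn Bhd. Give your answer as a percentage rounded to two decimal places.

Kwame reaches Cobalt along 2 paths.
Via Lumen → Solent: 10% × 35% × 45% = 1.575%.
Via Solent: 56% × 45% = 25.2%.
Total: 1.575% + 25.2% = 26.775%.
Rounded: 26.78%.

26.78%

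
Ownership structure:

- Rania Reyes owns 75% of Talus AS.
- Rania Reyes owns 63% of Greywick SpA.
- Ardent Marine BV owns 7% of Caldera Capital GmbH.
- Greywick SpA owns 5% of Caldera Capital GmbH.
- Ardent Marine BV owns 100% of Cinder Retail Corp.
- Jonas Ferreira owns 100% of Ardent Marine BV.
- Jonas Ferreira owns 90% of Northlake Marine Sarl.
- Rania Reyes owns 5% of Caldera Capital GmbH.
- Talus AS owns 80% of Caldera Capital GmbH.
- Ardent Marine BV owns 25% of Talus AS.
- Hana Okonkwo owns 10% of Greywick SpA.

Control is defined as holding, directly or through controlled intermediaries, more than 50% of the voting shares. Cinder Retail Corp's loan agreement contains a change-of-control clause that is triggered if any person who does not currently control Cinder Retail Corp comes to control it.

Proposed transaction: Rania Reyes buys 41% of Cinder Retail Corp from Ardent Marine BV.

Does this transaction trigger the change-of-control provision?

No

The purchase adds only to Rania's holdings (Ardent's stake shrinks), so Rania is the only person who could newly come to control Cinder.
Rania holds 63% of Greywick, so Rania controls Greywick.
Rania holds 75% of Talus, so Rania controls Talus.
Talus and Greywick and Rania together hold 80% + 5% + 5% = 90% of Caldera, so Rania controls Caldera.
Neither Rania nor any entity Rania controls holds any voting interest in Cinder.
So before the transaction, Rania does not control Cinder.
After the purchase, Rania holds 41% of Cinder directly, and Ardent's stake falls to 59%.
After the transaction, Rania's side holds 41% of Cinder, not > 50%, so Rania still does not control Cinder.
No new person acquires control, so the clause is not triggered.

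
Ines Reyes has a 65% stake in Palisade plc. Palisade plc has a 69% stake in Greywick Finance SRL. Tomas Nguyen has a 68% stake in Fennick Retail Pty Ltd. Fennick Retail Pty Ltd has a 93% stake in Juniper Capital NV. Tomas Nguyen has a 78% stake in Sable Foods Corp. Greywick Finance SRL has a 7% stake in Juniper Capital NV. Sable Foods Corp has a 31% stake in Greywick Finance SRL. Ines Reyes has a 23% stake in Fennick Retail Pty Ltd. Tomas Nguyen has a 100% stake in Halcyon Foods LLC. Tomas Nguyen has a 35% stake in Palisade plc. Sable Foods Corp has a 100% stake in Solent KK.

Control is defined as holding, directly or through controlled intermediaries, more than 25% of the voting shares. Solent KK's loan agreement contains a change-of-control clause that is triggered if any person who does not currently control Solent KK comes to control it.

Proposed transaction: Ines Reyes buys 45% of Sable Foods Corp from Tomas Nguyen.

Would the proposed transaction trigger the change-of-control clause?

The purchase adds only to Ines's holdings (Tomas's stake shrinks), so Ines is the only person who could newly come to control Solent.
Ines holds 65% of Palisade, so Ines controls Palisade.
Palisade holds 69% of Greywick, so Ines controls Greywick.
Neither Ines nor any entity Ines controls holds any voting interest in Solent.
So before the transaction, Ines does not control Solent.
After the purchase, Ines holds 45% of Sable directly, and Tomas's stake falls to 33%.
Ines holds 45% of Sable, so Ines controls Sable.
Sable holds 100% of Solent, so Ines controls Solent.
Ines did not control Solent before and does after, so the clause is triggered.

Yes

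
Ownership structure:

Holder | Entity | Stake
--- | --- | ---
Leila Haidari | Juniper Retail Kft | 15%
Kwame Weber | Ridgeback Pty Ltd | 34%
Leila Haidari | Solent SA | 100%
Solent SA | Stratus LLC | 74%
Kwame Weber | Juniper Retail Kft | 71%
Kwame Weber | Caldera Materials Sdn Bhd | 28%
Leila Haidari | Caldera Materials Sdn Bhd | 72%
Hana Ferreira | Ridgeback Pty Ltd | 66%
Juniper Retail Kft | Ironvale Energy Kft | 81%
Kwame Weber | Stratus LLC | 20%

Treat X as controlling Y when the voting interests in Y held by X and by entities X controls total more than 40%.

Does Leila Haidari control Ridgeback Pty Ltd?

No

Leila holds 100% of Solent, so Leila controls Solent.
Solent holds 74% of Stratus, so Leila controls Stratus.
Leila holds 72% of Caldera, so Leila controls Caldera.
Neither Leila nor any entity Leila controls holds any voting interest in Ridgeback.
So Leila does not control Ridgeback.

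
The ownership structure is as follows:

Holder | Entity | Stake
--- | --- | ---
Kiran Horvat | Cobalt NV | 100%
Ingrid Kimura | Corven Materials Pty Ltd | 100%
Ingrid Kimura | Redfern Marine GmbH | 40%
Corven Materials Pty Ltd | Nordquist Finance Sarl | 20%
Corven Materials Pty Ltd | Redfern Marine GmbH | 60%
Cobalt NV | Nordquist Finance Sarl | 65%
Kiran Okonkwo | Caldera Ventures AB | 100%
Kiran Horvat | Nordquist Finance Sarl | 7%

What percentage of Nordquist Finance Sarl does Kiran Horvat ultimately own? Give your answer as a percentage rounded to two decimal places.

72.00%

Kiran Horvat reaches Nordquist along 2 paths.
Via Cobalt: 100% × 65% = 65%.
Direct stake: 7% = 7%.
Total: 65% + 7% = 72%.
Rounded: 72.00%.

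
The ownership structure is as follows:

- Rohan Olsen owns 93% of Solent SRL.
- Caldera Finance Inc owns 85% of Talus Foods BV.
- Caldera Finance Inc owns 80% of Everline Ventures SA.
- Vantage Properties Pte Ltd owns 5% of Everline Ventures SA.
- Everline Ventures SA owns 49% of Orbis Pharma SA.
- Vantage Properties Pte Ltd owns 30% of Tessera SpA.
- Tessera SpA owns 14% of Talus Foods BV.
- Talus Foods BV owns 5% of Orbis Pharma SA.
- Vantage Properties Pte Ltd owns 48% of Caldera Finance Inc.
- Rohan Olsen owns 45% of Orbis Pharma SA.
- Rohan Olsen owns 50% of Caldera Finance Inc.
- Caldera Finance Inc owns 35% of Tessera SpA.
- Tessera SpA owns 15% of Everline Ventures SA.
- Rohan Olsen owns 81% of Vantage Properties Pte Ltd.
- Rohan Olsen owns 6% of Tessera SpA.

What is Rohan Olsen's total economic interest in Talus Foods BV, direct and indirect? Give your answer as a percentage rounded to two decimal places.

84.15%

Rohan reaches Talus along 6 paths.
Via Vantage → Caldera: 81% × 48% × 85% = 33.048%.
Via Caldera: 50% × 85% = 42.5%.
Via Vantage → Caldera → Tessera: 81% × 48% × 35% × 14% = 1.90512%.
Via Caldera → Tessera: 50% × 35% × 14% = 2.45%.
Via Tessera: 6% × 14% = 0.84%.
Via Vantage → Tessera: 81% × 30% × 14% = 3.402%.
Total: 33.048% + 42.5% + 1.90512% + 2.45% + 0.84% + 3.402% = 84.14512%.
Rounded: 84.15%.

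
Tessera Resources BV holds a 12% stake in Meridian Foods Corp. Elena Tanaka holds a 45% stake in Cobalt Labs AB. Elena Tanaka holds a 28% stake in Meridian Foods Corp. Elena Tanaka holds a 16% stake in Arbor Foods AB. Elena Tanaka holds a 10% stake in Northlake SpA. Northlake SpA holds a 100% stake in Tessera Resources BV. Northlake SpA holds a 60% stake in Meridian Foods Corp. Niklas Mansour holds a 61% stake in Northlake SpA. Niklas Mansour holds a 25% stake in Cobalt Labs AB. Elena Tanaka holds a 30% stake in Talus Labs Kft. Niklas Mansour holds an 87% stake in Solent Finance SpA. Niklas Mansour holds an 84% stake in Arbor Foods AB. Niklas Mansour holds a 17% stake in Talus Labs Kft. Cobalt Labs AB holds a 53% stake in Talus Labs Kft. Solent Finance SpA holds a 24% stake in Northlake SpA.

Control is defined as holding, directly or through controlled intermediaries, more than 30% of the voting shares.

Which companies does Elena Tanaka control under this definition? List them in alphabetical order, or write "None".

Elena holds 45% of Cobalt, so Elena controls Cobalt.
Cobalt and Elena together hold 53% + 30% = 83% of Talus, so Elena controls Talus.
No other company's threshold is met.

Cobalt Labs AB, Talus Labs Kft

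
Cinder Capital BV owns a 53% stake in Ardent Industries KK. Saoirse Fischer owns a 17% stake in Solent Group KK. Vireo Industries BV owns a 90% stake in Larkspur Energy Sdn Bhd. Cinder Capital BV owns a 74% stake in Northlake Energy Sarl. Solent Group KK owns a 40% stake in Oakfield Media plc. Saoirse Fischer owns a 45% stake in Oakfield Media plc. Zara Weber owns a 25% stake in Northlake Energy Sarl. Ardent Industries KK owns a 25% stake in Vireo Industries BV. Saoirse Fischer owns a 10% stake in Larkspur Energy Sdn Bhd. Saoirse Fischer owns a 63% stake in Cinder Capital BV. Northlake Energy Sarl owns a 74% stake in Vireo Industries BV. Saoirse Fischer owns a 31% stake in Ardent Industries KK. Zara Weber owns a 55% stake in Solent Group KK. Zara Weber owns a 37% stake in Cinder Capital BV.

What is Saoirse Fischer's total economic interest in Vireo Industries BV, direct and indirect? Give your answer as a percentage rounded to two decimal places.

Saoirse reaches Vireo along 3 paths.
Via Cinder → Northlake: 63% × 74% × 74% = 34.4988%.
Via Cinder → Ardent: 63% × 53% × 25% = 8.3475%.
Via Ardent: 31% × 25% = 7.75%.
Total: 34.4988% + 8.3475% + 7.75% = 50.5963%.
Rounded: 50.60%.

50.60%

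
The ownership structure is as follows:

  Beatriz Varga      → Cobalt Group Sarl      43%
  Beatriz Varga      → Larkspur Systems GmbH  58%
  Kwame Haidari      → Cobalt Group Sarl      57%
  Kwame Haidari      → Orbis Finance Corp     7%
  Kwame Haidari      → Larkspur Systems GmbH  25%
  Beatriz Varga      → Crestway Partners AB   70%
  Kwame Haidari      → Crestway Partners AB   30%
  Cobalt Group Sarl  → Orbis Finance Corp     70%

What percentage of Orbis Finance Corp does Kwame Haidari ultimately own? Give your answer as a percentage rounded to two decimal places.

46.90%

Kwame reaches Orbis along 2 paths.
Via Cobalt: 57% × 70% = 39.9%.
Direct stake: 7% = 7%.
Total: 39.9% + 7% = 46.9%.
Rounded: 46.90%.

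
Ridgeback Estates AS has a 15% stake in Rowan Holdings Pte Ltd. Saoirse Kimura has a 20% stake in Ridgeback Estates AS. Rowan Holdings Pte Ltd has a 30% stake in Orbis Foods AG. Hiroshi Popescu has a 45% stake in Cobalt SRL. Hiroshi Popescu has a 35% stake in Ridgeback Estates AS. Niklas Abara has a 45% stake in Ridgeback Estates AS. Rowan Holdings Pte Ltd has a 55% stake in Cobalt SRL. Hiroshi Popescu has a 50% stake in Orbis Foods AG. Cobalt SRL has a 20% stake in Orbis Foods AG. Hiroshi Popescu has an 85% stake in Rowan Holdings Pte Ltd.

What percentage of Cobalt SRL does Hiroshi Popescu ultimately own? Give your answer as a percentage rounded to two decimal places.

94.64%

Hiroshi reaches Cobalt along 3 paths.
Direct stake: 45% = 45%.
Via Ridgeback → Rowan: 35% × 15% × 55% = 2.8875%.
Via Rowan: 85% × 55% = 46.75%.
Total: 45% + 2.8875% + 46.75% = 94.6375%.
Rounded: 94.64%.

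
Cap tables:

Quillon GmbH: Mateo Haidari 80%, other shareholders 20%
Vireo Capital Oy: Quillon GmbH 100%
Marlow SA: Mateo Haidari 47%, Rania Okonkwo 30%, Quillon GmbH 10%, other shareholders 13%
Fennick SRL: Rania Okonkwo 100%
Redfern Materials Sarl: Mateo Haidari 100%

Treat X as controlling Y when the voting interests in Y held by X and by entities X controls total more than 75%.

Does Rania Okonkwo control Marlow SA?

Rania holds 100% of Fennick, so Rania controls Fennick.
In Marlow, Rania's side holds only 30%, not > 75%.
So Rania does not control Marlow.

No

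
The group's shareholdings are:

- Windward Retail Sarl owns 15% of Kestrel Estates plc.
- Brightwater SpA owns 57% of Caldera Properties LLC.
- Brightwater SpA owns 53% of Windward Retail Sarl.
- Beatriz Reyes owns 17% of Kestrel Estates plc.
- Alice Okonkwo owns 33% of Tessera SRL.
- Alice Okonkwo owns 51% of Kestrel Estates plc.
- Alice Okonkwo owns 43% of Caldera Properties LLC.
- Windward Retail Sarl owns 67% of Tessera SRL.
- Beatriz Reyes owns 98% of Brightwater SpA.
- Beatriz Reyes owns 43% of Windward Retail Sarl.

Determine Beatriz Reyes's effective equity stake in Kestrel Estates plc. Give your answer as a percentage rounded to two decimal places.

31.24%

Beatriz reaches Kestrel along 3 paths.
Via Windward: 43% × 15% = 6.45%.
Via Brightwater → Windward: 98% × 53% × 15% = 7.791%.
Direct stake: 17% = 17%.
Total: 6.45% + 7.791% + 17% = 31.241%.
Rounded: 31.24%.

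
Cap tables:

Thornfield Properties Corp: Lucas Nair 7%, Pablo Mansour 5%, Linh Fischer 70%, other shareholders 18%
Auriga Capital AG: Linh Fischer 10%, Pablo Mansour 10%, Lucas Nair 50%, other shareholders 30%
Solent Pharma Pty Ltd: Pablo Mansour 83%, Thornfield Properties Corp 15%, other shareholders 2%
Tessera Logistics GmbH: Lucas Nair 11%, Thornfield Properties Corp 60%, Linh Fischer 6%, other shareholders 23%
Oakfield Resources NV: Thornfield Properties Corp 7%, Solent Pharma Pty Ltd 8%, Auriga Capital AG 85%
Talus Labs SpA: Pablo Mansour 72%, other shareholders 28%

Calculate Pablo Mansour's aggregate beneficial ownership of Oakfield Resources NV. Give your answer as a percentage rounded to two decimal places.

15.55%

Pablo reaches Oakfield along 4 paths.
Via Thornfield: 5% × 7% = 0.35%.
Via Solent: 83% × 8% = 6.64%.
Via Thornfield → Solent: 5% × 15% × 8% = 0.06%.
Via Auriga: 10% × 85% = 8.5%.
Total: 0.35% + 6.64% + 0.06% + 8.5% = 15.55%.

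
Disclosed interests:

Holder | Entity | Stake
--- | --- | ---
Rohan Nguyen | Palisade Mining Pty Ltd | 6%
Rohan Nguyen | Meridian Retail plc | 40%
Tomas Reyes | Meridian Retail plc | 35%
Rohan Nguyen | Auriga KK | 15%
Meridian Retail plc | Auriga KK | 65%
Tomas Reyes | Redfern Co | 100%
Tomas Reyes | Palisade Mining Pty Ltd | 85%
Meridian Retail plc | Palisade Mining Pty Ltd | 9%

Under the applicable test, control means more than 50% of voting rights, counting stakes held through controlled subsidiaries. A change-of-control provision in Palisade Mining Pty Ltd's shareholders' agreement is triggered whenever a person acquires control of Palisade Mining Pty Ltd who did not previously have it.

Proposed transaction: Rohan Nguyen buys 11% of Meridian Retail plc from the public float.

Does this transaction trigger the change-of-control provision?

The purchase changes only Rohan's holdings, so Rohan is the only person who could newly come to control Palisade.
Rohan's largest direct stake is 40% in Meridian, which does not meet the threshold, so Rohan controls no company.
In Palisade, Rohan's side holds only 6%, not > 50%.
So before the transaction, Rohan does not control Palisade.
After the purchase, Rohan's direct stake in Meridian rises to 40% + 11% = 51%.
Rohan holds 51% of Meridian, so Rohan controls Meridian.
Rohan and Meridian together hold 15% + 65% = 80% of Auriga, so Rohan controls Auriga.
After the transaction, Rohan's side holds 9% + 6% = 15% of Palisade, not > 50%, so Rohan still does not control Palisade.
No new person acquires control, so the clause is not triggered.

No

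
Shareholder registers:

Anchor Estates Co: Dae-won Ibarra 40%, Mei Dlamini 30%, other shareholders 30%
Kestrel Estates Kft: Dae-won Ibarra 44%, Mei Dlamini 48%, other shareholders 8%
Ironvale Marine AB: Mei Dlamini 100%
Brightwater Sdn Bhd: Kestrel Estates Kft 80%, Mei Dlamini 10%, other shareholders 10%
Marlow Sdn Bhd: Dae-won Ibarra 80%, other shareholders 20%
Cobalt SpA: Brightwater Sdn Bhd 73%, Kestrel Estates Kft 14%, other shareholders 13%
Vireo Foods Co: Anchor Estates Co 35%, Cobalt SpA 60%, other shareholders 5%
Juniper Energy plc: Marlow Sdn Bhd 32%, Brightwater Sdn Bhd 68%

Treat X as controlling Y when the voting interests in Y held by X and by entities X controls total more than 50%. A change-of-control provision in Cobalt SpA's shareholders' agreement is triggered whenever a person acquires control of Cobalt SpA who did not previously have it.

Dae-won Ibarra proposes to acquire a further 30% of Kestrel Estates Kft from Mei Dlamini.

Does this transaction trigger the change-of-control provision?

The purchase adds only to Dae-won's holdings (Mei's stake shrinks), so Dae-won is the only person who could newly come to control Cobalt.
Dae-won holds 80% of Marlow, so Dae-won controls Marlow.
Neither Dae-won nor any entity Dae-won controls holds any voting interest in Cobalt.
So before the transaction, Dae-won does not control Cobalt.
After the purchase, Dae-won's direct stake in Kestrel rises to 44% + 30% = 74%, and Mei's stake falls to 18%.
Dae-won holds 74% of Kestrel, so Dae-won controls Kestrel.
Kestrel holds 80% of Brightwater, so Dae-won controls Brightwater.
Brightwater and Kestrel together hold 73% + 14% = 87% of Cobalt, so Dae-won controls Cobalt.
Dae-won did not control Cobalt before and does after, so the clause is triggered.

Yes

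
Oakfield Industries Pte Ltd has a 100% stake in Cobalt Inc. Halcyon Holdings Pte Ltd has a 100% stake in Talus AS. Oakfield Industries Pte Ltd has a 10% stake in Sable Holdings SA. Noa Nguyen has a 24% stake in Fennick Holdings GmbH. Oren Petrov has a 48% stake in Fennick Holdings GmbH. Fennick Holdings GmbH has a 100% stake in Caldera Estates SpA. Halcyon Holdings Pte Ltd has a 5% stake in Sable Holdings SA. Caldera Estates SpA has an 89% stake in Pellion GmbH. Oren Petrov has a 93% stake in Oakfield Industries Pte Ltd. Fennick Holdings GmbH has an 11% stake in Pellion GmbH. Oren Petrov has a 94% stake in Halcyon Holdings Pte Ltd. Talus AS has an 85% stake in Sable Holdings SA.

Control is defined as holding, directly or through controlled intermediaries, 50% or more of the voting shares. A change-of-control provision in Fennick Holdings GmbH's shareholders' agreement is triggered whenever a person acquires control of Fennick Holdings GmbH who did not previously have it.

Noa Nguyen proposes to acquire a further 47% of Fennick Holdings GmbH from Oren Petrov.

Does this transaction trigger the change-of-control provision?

The purchase adds only to Noa's holdings (Oren's stake shrinks), so Noa is the only person who could newly come to control Fennick.
Noa's largest direct stake is 24% in Fennick, which does not meet the threshold, so Noa controls no company.
In Fennick, Noa's side holds only 24%, not ≥ 50%.
So before the transaction, Noa does not control Fennick.
After the purchase, Noa's direct stake in Fennick rises to 24% + 47% = 71%, and Oren's stake falls to 1%.
Noa holds 71% of Fennick, so Noa controls Fennick.
Noa did not control Fennick before and does after, so the clause is triggered.

Yes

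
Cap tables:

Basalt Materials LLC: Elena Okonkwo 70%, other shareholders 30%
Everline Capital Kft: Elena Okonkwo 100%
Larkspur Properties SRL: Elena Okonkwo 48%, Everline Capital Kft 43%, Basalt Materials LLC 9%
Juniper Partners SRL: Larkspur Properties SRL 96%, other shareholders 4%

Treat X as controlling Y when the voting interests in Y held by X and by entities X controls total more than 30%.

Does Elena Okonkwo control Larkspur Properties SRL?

Yes

Elena holds 70% of Basalt, so Elena controls Basalt.
Elena holds 100% of Everline, so Elena controls Everline.
Elena and Everline and Basalt together hold 48% + 43% + 9% = 100% of Larkspur, so Elena controls Larkspur.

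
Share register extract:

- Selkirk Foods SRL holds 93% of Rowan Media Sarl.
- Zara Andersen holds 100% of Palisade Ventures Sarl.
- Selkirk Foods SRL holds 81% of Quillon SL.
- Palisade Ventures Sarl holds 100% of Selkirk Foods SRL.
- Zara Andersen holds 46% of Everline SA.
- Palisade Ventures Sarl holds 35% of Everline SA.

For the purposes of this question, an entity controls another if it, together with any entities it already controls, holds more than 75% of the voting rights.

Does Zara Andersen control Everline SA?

Zara holds 100% of Palisade, so Zara controls Palisade.
Zara and Palisade together hold 46% + 35% = 81% of Everline, so Zara controls Everline.

Yes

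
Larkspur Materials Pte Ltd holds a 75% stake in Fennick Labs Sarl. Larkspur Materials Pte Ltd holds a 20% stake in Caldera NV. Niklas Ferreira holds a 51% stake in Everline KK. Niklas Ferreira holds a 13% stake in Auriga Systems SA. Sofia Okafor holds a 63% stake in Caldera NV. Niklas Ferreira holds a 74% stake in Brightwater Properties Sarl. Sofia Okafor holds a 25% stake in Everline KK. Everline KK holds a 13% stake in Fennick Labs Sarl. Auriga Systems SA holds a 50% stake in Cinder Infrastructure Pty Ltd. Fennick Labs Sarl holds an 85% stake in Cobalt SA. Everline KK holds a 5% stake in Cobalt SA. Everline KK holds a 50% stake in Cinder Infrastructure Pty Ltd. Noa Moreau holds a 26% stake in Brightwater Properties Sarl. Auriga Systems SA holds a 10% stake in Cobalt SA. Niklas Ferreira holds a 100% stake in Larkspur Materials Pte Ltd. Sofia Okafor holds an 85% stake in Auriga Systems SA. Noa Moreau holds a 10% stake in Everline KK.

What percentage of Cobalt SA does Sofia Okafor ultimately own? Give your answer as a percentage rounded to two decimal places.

Sofia reaches Cobalt along 3 paths.
Via Auriga: 85% × 10% = 8.5%.
Via Everline: 25% × 5% = 1.25%.
Via Everline → Fennick: 25% × 13% × 85% = 2.7625%.
Total: 8.5% + 1.25% + 2.7625% = 12.5125%.
Rounded: 12.51%.

12.51%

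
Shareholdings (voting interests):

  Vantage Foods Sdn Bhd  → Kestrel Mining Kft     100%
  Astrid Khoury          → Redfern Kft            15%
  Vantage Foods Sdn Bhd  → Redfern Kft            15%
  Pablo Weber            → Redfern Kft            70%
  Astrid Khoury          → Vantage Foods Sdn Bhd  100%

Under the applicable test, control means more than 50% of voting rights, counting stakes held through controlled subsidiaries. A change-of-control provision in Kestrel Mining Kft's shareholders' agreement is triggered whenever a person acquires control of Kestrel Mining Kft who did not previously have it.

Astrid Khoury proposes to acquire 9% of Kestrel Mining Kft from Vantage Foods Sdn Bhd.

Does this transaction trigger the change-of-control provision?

The purchase adds only to Astrid's holdings (Vantage's stake shrinks), so Astrid is the only person who could newly come to control Kestrel.
Astrid holds 100% of Vantage, so Astrid controls Vantage.
Vantage holds 100% of Kestrel, so Astrid controls Kestrel.
So Astrid already controls Kestrel before the transaction.
After the purchase, Astrid holds 9% of Kestrel directly, and Vantage's stake falls to 91%.
Astrid controlled Kestrel already, so this is not a new person acquiring control; every other person's position is unchanged or reduced.
No new person acquires control, so the clause is not triggered.

No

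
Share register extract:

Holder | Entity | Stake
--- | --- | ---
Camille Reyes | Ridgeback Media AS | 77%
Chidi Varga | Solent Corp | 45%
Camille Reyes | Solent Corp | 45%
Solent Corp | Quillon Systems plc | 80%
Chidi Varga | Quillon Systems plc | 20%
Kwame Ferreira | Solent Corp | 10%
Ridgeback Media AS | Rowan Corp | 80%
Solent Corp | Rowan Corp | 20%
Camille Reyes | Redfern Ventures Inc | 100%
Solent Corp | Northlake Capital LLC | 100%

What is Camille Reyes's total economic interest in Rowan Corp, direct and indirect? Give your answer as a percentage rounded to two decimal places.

Camille reaches Rowan along 2 paths.
Via Ridgeback: 77% × 80% = 61.6%.
Via Solent: 45% × 20% = 9%.
Total: 61.6% + 9% = 70.6%.
Rounded: 70.60%.

70.60%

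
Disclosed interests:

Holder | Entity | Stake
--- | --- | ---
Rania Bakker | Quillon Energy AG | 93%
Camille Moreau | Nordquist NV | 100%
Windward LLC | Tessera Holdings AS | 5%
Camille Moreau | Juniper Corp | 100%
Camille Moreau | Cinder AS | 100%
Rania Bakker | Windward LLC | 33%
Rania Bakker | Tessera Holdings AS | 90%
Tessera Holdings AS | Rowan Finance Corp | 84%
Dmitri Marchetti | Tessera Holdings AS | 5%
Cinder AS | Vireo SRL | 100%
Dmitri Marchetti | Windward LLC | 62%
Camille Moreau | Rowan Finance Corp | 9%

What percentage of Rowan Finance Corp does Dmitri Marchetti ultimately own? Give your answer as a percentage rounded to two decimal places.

Dmitri reaches Rowan along 2 paths.
Via Windward → Tessera: 62% × 5% × 84% = 2.604%.
Via Tessera: 5% × 84% = 4.2%.
Total: 2.604% + 4.2% = 6.804%.
Rounded: 6.80%.

6.80%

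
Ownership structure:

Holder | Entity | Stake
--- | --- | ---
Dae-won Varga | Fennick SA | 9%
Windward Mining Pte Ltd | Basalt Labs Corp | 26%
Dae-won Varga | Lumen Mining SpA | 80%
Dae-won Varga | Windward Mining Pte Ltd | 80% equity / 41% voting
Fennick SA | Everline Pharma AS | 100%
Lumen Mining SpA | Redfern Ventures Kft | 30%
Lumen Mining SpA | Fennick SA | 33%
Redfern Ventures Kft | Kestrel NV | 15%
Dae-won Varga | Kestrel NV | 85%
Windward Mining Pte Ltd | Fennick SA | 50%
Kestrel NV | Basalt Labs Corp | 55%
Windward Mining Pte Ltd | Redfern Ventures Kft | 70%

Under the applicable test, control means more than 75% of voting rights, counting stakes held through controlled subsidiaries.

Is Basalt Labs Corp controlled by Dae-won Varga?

No

Dae-won holds 80% of Lumen, so Dae-won controls Lumen.
Dae-won holds 85% of Kestrel, so Dae-won controls Kestrel.
In Basalt, Dae-won's side holds only 55%, not > 75%.
So Dae-won does not control Basalt.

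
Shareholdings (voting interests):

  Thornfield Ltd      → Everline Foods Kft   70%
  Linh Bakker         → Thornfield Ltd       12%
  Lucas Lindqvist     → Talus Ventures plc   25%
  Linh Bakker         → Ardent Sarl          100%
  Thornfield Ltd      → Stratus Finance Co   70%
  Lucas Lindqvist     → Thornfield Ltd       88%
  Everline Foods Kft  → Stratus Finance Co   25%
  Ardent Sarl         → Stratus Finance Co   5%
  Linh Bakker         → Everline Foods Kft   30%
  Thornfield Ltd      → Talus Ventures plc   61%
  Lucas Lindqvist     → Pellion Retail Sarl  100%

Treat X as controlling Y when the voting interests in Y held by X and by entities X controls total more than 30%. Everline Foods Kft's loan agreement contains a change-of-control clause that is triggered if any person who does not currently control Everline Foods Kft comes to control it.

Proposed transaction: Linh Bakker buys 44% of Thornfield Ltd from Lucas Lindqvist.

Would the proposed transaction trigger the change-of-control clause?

Yes

The purchase adds only to Linh's holdings (Lucas's stake shrinks), so Linh is the only person who could newly come to control Everline.
Linh holds 100% of Ardent, so Linh controls Ardent.
In Everline, Linh's side holds only 30%, not > 30%.
So before the transaction, Linh does not control Everline.
After the purchase, Linh's direct stake in Thornfield rises to 12% + 44% = 56%, and Lucas's stake falls to 44%.
Linh holds 56% of Thornfield, so Linh controls Thornfield.
Linh and Thornfield together hold 30% + 70% = 100% of Everline, so Linh controls Everline.
Linh did not control Everline before and does after, so the clause is triggered.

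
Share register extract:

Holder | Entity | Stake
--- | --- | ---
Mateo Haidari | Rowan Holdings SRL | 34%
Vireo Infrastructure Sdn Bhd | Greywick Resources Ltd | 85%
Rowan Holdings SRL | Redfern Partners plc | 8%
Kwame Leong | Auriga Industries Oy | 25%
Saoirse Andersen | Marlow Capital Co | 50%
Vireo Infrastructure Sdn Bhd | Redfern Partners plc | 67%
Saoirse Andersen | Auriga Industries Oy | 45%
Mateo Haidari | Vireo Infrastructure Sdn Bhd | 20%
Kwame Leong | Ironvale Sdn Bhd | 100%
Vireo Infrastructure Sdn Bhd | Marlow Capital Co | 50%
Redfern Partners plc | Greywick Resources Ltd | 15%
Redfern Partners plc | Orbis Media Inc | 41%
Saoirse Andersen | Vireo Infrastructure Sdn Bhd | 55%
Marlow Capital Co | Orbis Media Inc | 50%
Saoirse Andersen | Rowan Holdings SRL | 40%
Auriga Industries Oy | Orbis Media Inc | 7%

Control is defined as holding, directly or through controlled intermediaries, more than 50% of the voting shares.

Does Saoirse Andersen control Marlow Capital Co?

Yes

Saoirse holds 55% of Vireo, so Saoirse controls Vireo.
Vireo and Saoirse together hold 50% + 50% = 100% of Marlow, so Saoirse controls Marlow.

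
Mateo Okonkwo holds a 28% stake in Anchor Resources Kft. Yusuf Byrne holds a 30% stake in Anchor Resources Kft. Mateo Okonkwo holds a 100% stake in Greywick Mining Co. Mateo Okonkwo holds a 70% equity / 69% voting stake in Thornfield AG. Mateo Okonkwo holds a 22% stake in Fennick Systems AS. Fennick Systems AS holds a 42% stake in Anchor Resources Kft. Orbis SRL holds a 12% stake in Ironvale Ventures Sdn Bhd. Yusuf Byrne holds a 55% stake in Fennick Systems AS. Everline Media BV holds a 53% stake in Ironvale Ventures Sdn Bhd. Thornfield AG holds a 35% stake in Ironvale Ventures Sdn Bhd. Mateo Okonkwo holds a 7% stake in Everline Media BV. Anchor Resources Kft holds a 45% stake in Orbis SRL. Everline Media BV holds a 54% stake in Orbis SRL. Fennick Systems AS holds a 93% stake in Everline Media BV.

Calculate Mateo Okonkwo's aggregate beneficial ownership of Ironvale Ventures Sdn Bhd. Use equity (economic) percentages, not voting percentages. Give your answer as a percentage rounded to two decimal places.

42.84%

Mateo reaches Ironvale along 7 paths.
Via Anchor → Orbis: 28% × 45% × 12% = 1.512%.
Via Fennick → Anchor → Orbis: 22% × 42% × 45% × 12% = 0.49896%.
Via Fennick → Everline → Orbis: 22% × 93% × 54% × 12% = 1.325808%.
Via Everline → Orbis: 7% × 54% × 12% = 0.4536%.
Via Thornfield: 70% × 35% = 24.5%.
Via Fennick → Everline: 22% × 93% × 53% = 10.8438%.
Via Everline: 7% × 53% = 3.71%.
Total: 1.512% + 0.49896% + 1.325808% + 0.4536% + 24.5% + 10.8438% + 3.71% = 42.844168%.
Rounded: 42.84%.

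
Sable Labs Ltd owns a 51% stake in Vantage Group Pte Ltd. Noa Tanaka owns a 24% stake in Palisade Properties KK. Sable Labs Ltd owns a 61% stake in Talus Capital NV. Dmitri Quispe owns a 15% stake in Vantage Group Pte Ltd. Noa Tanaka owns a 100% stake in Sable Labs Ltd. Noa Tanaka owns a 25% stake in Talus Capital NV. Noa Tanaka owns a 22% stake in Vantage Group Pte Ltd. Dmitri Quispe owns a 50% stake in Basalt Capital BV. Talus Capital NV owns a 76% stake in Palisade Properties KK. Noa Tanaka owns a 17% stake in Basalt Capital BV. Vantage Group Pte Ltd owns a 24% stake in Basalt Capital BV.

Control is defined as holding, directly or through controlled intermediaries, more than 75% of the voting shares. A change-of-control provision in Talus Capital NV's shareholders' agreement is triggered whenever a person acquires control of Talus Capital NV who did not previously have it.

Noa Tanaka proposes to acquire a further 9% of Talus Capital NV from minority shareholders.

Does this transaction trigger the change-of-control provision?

No

The purchase changes only Noa's holdings, so Noa is the only person who could newly come to control Talus.
Noa holds 100% of Sable, so Noa controls Sable.
Noa and Sable together hold 25% + 61% = 86% of Talus, so Noa controls Talus.
So Noa already controls Talus before the transaction.
After the purchase, Noa's direct stake in Talus rises to 25% + 9% = 34%.
Noa controlled Talus already, so this is not a new person acquiring control; every other person's position is unchanged or reduced.
No new person acquires control, so the clause is not triggered.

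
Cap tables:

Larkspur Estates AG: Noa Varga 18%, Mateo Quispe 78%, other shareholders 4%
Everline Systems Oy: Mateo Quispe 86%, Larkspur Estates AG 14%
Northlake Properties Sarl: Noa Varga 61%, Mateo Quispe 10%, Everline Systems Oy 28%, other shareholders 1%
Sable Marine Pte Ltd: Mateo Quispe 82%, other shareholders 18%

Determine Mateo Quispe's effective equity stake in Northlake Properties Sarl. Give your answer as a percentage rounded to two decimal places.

Mateo reaches Northlake along 3 paths.
Direct stake: 10% = 10%.
Via Everline: 86% × 28% = 24.08%.
Via Larkspur → Everline: 78% × 14% × 28% = 3.0576%.
Total: 10% + 24.08% + 3.0576% = 37.1376%.
Rounded: 37.14%.

37.14%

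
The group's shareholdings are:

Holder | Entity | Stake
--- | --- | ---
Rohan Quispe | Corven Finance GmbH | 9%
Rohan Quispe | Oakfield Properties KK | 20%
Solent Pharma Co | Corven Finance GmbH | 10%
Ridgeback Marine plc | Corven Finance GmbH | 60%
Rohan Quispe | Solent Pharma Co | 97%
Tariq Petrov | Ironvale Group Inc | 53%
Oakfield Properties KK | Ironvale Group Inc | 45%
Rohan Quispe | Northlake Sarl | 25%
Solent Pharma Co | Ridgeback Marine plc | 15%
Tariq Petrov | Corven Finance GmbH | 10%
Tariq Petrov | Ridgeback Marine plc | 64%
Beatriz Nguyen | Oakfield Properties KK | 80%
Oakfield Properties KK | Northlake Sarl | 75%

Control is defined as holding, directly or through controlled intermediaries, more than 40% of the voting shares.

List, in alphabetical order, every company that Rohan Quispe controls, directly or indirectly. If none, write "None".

Rohan holds 97% of Solent, so Rohan controls Solent.
No other company's threshold is met.

Solent Pharma Co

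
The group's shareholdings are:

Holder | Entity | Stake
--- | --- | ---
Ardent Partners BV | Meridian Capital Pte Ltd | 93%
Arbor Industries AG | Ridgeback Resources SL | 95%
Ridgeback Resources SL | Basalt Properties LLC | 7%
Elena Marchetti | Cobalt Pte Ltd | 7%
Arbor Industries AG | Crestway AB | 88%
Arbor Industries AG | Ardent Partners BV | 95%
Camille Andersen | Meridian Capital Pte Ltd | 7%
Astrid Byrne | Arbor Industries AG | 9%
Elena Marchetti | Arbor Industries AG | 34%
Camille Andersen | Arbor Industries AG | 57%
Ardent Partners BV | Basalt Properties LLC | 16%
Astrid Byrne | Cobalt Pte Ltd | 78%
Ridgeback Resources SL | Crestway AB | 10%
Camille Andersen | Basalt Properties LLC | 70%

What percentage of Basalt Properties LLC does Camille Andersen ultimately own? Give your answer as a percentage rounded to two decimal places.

Camille reaches Basalt along 3 paths.
Direct stake: 70% = 70%.
Via Arbor → Ridgeback: 57% × 95% × 7% = 3.7905%.
Via Arbor → Ardent: 57% × 95% × 16% = 8.664%.
Total: 70% + 3.7905% + 8.664% = 82.4545%.
Rounded: 82.45%.

82.45%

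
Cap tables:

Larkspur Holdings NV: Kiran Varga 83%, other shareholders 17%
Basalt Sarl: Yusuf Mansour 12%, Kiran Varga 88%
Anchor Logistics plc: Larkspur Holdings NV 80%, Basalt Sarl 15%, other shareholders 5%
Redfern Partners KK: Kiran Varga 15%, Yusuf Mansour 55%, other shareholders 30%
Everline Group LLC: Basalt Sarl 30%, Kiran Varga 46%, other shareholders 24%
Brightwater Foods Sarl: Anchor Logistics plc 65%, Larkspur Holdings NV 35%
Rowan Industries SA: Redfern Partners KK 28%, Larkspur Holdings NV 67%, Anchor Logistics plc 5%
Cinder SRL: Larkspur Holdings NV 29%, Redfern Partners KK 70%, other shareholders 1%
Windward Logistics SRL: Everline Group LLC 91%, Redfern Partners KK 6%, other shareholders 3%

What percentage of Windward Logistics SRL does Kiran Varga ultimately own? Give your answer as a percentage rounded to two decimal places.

66.78%

Kiran reaches Windward along 3 paths.
Via Basalt → Everline: 88% × 30% × 91% = 24.024%.
Via Everline: 46% × 91% = 41.86%.
Via Redfern: 15% × 6% = 0.9%.
Total: 24.024% + 41.86% + 0.9% = 66.784%.
Rounded: 66.78%.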